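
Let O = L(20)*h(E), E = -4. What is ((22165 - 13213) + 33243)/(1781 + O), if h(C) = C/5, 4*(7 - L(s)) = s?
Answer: 210975/8897 ≈ 23.713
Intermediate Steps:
L(s) = 7 - s/4
h(C) = C/5 (h(C) = C*(⅕) = C/5)
O = -8/5 (O = (7 - ¼*20)*((⅕)*(-4)) = (7 - 5)*(-⅘) = 2*(-⅘) = -8/5 ≈ -1.6000)
((22165 - 13213) + 33243)/(1781 + O) = ((22165 - 13213) + 33243)/(1781 - 8/5) = (8952 + 33243)/(8897/5) = 42195*(5/8897) = 210975/8897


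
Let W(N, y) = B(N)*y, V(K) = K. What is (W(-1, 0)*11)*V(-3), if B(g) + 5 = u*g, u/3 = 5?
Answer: 0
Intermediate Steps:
u = 15 (u = 3*5 = 15)
B(g) = -5 + 15*g
W(N, y) = y*(-5 + 15*N) (W(N, y) = (-5 + 15*N)*y = y*(-5 + 15*N))
(W(-1, 0)*11)*V(-3) = ((5*0*(-1 + 3*(-1)))*11)*(-3) = ((5*0*(-1 - 3))*11)*(-3) = ((5*0*(-4))*11)*(-3) = (0*11)*(-3) = 0*(-3) = 0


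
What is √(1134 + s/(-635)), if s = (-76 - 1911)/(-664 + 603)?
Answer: √1701376888705/38735 ≈ 33.674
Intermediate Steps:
s = 1987/61 (s = -1987/(-61) = -1987*(-1/61) = 1987/61 ≈ 32.574)
√(1134 + s/(-635)) = √(1134 + (1987/61)/(-635)) = √(1134 + (1987/61)*(-1/635)) = √(1134 - 1987/38735) = √(43923503/38735) = √1701376888705/38735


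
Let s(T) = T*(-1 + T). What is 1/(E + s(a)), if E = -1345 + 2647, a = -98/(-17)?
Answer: 289/384216 ≈ 0.00075218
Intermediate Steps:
a = 98/17 (a = -98*(-1/17) = 98/17 ≈ 5.7647)
E = 1302
1/(E + s(a)) = 1/(1302 + 98*(-1 + 98/17)/17) = 1/(1302 + (98/17)*(81/17)) = 1/(1302 + 7938/289) = 1/(384216/289) = 289/384216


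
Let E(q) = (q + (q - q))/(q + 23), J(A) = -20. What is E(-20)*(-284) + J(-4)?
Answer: 5620/3 ≈ 1873.3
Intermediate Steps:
E(q) = q/(23 + q) (E(q) = (q + 0)/(23 + q) = q/(23 + q))
E(-20)*(-284) + J(-4) = -20/(23 - 20)*(-284) - 20 = -20/3*(-284) - 20 = 5680/3 - 20 = 5620/3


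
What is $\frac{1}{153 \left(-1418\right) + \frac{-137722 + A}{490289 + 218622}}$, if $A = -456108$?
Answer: $- \frac{708911}{153801670924} \approx -4.6093 \cdot 10^{-6}$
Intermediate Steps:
$\frac{1}{153 \left(-1418\right) + \frac{-137722 + A}{490289 + 218622}} = \frac{1}{153 \left(-1418\right) + \frac{-137722 - 456108}{490289 + 218622}} = \frac{1}{-216954 - \frac{593830}{708911}} = \frac{1}{- \frac{153801670924}{708911}} = - \frac{708911}{153801670924}$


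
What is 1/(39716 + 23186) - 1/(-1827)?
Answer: 1321/2345346 ≈ 0.00056324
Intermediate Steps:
1/(39716 + 23186) - 1/(-1827) = 1/62902 - 1*(-1/1827) = 1/62902 + 1/1827 = 1321/2345346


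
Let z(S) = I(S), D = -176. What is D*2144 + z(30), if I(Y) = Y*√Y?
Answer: -377344 + 30*√30 ≈ -3.7718e+5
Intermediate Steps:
I(Y) = Y^(3/2)
z(S) = S^(3/2)
D*2144 + z(30) = -176*2144 + 30^(3/2) = -377344 + 30*√30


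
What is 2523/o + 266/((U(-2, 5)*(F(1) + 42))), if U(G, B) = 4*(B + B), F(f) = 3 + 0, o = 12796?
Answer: 496571/1439550 ≈ 0.34495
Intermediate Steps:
F(f) = 3
U(G, B) = 8*B (U(G, B) = 4*(2*B) = 8*B)
2523/o + 266/((U(-2, 5)*(F(1) + 42))) = 2523/12796 + 266/(((8*5)*(3 + 42))) = 2523*(1/12796) + 266/((40*45)) = 2523/12796 + 266/1800 = 2523/12796 + 266*(1/1800) = 2523/12796 + 133/900 = 496571/1439550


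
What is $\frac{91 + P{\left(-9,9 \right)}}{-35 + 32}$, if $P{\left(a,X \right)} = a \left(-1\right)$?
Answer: $- \frac{100}{3} \approx -33.333$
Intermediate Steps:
$P{\left(a,X \right)} = - a$
$\frac{91 + P{\left(-9,9 \right)}}{-35 + 32} = \frac{91 - -9}{-35 + 32} = \frac{91 + 9}{-3} = 100 \left(- \frac{1}{3}\right) = - \frac{100}{3}$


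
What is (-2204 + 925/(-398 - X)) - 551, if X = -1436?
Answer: -2858765/1038 ≈ -2754.1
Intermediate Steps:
(-2204 + 925/(-398 - X)) - 551 = (-2204 + 925/(-398 - 1*(-1436))) - 551 = (-2204 + 925/(-398 + 1436)) - 551 = (-2204 + 925/1038) - 551 = -2286827/1038 - 551 = -2858765/1038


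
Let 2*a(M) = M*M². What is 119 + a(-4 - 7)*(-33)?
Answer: 44161/2 ≈ 22081.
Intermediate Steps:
a(M) = M³/2 (a(M) = (M*M²)/2 = M³/2)
119 + a(-4 - 7)*(-33) = 119 + ((-4 - 7)³/2)*(-33) = 119 + ((½)*(-11)³)*(-33) = 119 + ((½)*(-1331))*(-33) = 119 - 1331/2*(-33) = 119 + 43923/2 = 44161/2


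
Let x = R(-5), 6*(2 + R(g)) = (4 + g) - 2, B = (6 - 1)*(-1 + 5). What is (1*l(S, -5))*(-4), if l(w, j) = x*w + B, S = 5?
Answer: -30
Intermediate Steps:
B = 20 (B = 5*4 = 20)
R(g) = -5/3 + g/6 (R(g) = -2 + ((4 + g) - 2)/6 = -2 + (2 + g)/6 = -2 + (⅓ + g/6) = -5/3 + g/6)
x = -5/2 (x = -5/3 + (⅙)*(-5) = -5/3 - ⅚ = -5/2 ≈ -2.5000)
l(w, j) = 20 - 5*w/2 (l(w, j) = -5*w/2 + 20 = 20 - 5*w/2)
(1*l(S, -5))*(-4) = (1*(20 - 5/2*5))*(-4) = (1*(20 - 25/2))*(-4) = (1*(15/2))*(-4) = (15/2)*(-4) = -30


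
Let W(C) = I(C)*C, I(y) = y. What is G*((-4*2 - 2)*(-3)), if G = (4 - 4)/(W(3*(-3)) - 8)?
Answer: 0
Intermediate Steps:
W(C) = C² (W(C) = C*C = C²)
G = 0 (G = (4 - 4)/((3*(-3))² - 8) = 0/((-9)² - 8) = 0/(81 - 8) = 0/73 = 0*(1/73) = 0)
G*((-4*2 - 2)*(-3)) = 0*((-4*2 - 2)*(-3)) = 0*((-8 - 2)*(-3)) = 0*(-10*(-3)) = 0*30 = 0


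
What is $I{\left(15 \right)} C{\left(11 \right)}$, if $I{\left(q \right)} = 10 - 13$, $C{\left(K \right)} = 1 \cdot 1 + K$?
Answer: $-36$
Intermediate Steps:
$C{\left(K \right)} = 1 + K$
$I{\left(q \right)} = -3$
$I{\left(15 \right)} C{\left(11 \right)} = - 3 \left(1 + 11\right) = \left(-3\right) 12 = -36$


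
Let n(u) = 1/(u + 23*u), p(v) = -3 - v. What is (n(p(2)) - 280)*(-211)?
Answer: 7089811/120 ≈ 59082.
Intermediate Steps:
n(u) = 1/(24*u)
(n(p(2)) - 280)*(-211) = (1/(24*(-3 - 1*2)) - 280)*(-211) = (1/(24*(-3 - 2)) - 280)*(-211) = ((1/24)/(-5) - 280)*(-211) = ((1/24)*(-⅕) - 280)*(-211) = (-1/120 - 280)*(-211) = -33601/120*(-211) = 7089811/120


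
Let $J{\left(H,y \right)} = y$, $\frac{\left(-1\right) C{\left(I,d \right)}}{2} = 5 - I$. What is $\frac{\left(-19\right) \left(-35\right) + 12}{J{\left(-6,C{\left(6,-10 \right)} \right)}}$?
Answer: $\frac{677}{2} \approx 338.5$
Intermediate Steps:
$C{\left(I,d \right)} = -10 + 2 I$ ($C{\left(I,d \right)} = - 2 \left(5 - I\right) = -10 + 2 I$)
$\frac{\left(-19\right) \left(-35\right) + 12}{J{\left(-6,C{\left(6,-10 \right)} \right)}} = \frac{\left(-19\right) \left(-35\right) + 12}{-10 + 2 \cdot 6} = \frac{665 + 12}{-10 + 12} = \frac{677}{2}$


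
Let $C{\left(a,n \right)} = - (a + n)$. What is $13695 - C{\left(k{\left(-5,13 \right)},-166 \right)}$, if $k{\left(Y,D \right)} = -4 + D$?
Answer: $13538$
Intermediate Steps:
$C{\left(a,n \right)} = - a - n$
$13695 - C{\left(k{\left(-5,13 \right)},-166 \right)} = 13695 - \left(- (-4 + 13) - -166\right) = 13695 - \left(\left(-1\right) 9 + 166\right) = 13695 - \left(-9 + 166\right) = 13695 - 157 = 13538$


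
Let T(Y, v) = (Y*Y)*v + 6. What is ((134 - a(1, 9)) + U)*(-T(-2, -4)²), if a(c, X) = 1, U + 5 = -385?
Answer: 25700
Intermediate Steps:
U = -390 (U = -5 - 385 = -390)
T(Y, v) = 6 + v*Y² (T(Y, v) = Y²*v + 6 = v*Y² + 6 = 6 + v*Y²)
((134 - a(1, 9)) + U)*(-T(-2, -4)²) = ((134 - 1*1) - 390)*(-(6 - 4*(-2)²)²) = ((134 - 1) - 390)*(-(6 - 4*4)²) = (133 - 390)*(-(6 - 16)²) = -(-257)*(-10)² = -(-257)*100 = -257*(-100) = 25700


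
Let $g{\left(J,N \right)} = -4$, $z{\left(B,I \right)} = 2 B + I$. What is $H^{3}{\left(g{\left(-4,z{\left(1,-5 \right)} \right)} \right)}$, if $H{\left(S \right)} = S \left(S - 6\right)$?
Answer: $64000$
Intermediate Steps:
$z{\left(B,I \right)} = I + 2 B$
$H{\left(S \right)} = S \left(-6 + S\right)$
$H^{3}{\left(g{\left(-4,z{\left(1,-5 \right)} \right)} \right)} = \left(- 4 \left(-6 - 4\right)\right)^{3} = \left(\left(-4\right) \left(-10\right)\right)^{3} = 40^{3} = 64000$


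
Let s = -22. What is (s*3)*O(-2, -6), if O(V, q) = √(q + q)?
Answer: -132*I*√3 ≈ -228.63*I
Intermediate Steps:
O(V, q) = √2*√q (O(V, q) = √(2*q) = √2*√q)
(s*3)*O(-2, -6) = (-22*3)*(√2*√(-6)) = -66*√2*I*√6 = -132*I*√3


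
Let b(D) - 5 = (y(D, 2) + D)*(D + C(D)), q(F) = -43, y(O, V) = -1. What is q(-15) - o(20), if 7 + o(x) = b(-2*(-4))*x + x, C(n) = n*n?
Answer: -10236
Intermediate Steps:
C(n) = n**2
b(D) = 5 + (-1 + D)*(D + D**2)
o(x) = -7 + 510*x (o(x) = -7 + ((5 + (-2*(-4))**3 - (-2)*(-4))*x + x) = -7 + ((5 + 8**3 - 1*8)*x + x) = -7 + ((5 + 512 - 8)*x + x) = -7 + (509*x + x) = -7 + 510*x)
q(-15) - o(20) = -43 - (-7 + 510*20) = -43 - (-7 + 10200) = -43 - 1*10193 = -43 - 10193 = -10236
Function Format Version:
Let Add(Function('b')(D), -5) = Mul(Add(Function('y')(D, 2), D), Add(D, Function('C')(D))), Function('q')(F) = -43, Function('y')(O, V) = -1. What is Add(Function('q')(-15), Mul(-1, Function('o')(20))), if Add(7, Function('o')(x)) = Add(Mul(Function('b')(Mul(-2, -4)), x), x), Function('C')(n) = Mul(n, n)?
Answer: -10236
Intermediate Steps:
Function('C')(n) = Pow(n, 2)
Function('b')(D) = Add(5, Mul(Add(-1, D), Add(D, Pow(D, 2))))
Function('o')(x) = Add(-7, Mul(510, x)) (Function('o')(x) = Add(-7, Add(Mul(Add(5, Pow(Mul(-2, -4), 3), Mul(-1, Mul(-2, -4))), x), x)) = Add(-7, Add(Mul(Add(5, Pow(8, 3), Mul(-1, 8)), x), x)) = Add(-7, Add(Mul(Add(5, 512, -8), x), x)) = Add(-7, Add(Mul(509, x), x)) = Add(-7, Mul(510, x)))
Add(Function('q')(-15), Mul(-1, Function('o')(20))) = Add(-43, Mul(-1, Add(-7, Mul(510, 20)))) = Add(-43, Mul(-1, Add(-7, 10200))) = Add(-43, Mul(-1, 10193)) = Add(-43, -10193) = -10236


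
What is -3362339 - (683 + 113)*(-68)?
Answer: -3308211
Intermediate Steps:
-3362339 - (683 + 113)*(-68) = -3362339 - 796*(-68) = -3362339 - 1*(-54128) = -3362339 + 54128 = -3308211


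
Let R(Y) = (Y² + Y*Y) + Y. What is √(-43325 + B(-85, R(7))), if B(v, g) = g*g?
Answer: 10*I*√323 ≈ 179.72*I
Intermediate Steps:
R(Y) = Y + 2*Y² (R(Y) = (Y² + Y²) + Y = 2*Y² + Y = Y + 2*Y²)
B(v, g) = g²
√(-43325 + B(-85, R(7))) = √(-43325 + (7*(1 + 2*7))²) = √(-43325 + (7*(1 + 14))²) = √(-43325 + (7*15)²) = √(-43325 + 105²) = √(-43325 + 11025) = √(-32300) = 10*I*√323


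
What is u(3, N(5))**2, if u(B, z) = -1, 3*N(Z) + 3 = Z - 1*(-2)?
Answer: 1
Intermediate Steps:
N(Z) = -1/3 + Z/3 (N(Z) = -1 + (Z - 1*(-2))/3 = -1 + (Z + 2)/3 = -1 + (2 + Z)/3 = -1 + (2/3 + Z/3) = -1/3 + Z/3)
u(3, N(5))**2 = (-1)**2 = 1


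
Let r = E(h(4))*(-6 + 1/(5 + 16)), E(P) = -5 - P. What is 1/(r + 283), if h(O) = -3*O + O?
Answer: 7/1856 ≈ 0.0037716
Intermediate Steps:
h(O) = -2*O
r = -125/7 (r = (-5 - (-2)*4)*(-6 + 1/(5 + 16)) = (-5 - 1*(-8))*(-6 + 1/21) = (-5 + 8)*(-6 + 1/21) = 3*(-125/21) = -125/7 ≈ -17.857)
1/(r + 283) = 1/(-125/7 + 283) = 1/(1856/7) = 7/1856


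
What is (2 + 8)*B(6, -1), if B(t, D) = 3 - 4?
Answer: -10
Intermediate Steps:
B(t, D) = -1
(2 + 8)*B(6, -1) = (2 + 8)*(-1) = 10*(-1) = -10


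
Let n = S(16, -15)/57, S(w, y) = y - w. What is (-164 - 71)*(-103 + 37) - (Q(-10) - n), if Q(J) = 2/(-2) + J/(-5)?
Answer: 883982/57 ≈ 15508.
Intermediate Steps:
Q(J) = -1 - J/5 (Q(J) = 2*(-1/2) + J*(-1/5) = -1 - J/5)
n = -31/57 (n = (-15 - 1*16)/57 = (-15 - 16)*(1/57) = -31*1/57 = -31/57 ≈ -0.54386)
(-164 - 71)*(-103 + 37) - (Q(-10) - n) = (-164 - 71)*(-103 + 37) - ((-1 - 1/5*(-10)) - 1*(-31/57)) = -235*(-66) - ((-1 + 2) + 31/57) = 15510 - (1 + 31/57) = 15510 - 1*88/57 = 15510 - 88/57 = 883982/57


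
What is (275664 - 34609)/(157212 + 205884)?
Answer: 241055/363096 ≈ 0.66389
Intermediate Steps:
(275664 - 34609)/(157212 + 205884) = 241055/363096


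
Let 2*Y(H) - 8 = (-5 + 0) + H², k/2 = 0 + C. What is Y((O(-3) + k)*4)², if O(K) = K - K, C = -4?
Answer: 1054729/4 ≈ 2.6368e+5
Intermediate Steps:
O(K) = 0
k = -8 (k = 2*(0 - 4) = 2*(-4) = -8)
Y(H) = 3/2 + H²/2 (Y(H) = 4 + ((-5 + 0) + H²)/2 = 4 + (-5 + H²)/2 = 4 + (-5/2 + H²/2) = 3/2 + H²/2)
Y((O(-3) + k)*4)² = (3/2 + ((0 - 8)*4)²/2)² = (3/2 + (-8*4)²/2)² = (3/2 + (½)*(-32)²)² = (3/2 + (½)*1024)² = (3/2 + 512)² = (1027/2)² = 1054729/4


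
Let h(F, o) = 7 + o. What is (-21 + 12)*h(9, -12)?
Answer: 45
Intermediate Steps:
(-21 + 12)*h(9, -12) = (-21 + 12)*(7 - 12) = -9*(-5) = 45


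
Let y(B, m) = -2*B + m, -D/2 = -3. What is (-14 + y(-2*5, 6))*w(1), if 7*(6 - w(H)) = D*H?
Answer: 432/7 ≈ 61.714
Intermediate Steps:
D = 6 (D = -2*(-3) = 6)
y(B, m) = m - 2*B
w(H) = 6 - 6*H/7
(-14 + y(-2*5, 6))*w(1) = (-14 + (6 - (-4)*5))*(6 - 6/7*1) = (-14 + (6 - 2*(-10)))*(6 - 6/7) = (-14 + (6 + 20))*(36/7) = (-14 + 26)*(36/7) = 12*(36/7) = 432/7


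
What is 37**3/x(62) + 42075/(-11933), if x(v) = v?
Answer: 601833599/739846 ≈ 813.46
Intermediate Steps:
37**3/x(62) + 42075/(-11933) = 37**3/62 + 42075/(-11933) = 50653*(1/62) + 42075*(-1/11933) = 50653/62 - 42075/11933 = 601833599/739846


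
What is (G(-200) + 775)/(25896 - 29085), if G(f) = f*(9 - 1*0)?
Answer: 1025/3189 ≈ 0.32142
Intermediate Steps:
G(f) = 9*f (G(f) = f*(9 + 0) = f*9 = 9*f)
(G(-200) + 775)/(25896 - 29085) = (9*(-200) + 775)/(25896 - 29085) = (-1800 + 775)/(-3189) = -1025*(-1/3189) = 1025/3189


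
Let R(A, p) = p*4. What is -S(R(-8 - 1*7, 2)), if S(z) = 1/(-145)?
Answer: 1/145 ≈ 0.0068966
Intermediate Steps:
R(A, p) = 4*p
S(z) = -1/145
-S(R(-8 - 1*7, 2)) = -1*(-1/145) = 1/145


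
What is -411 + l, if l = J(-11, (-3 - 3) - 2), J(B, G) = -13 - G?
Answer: -416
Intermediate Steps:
l = -5 (l = -13 - ((-3 - 3) - 2) = -13 - (-6 - 2) = -13 - 1*(-8) = -13 + 8 = -5)
-411 + l = -411 - 5 = -416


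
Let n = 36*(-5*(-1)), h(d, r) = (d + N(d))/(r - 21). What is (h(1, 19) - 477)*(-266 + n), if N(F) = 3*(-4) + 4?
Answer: 40721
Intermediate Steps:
N(F) = -8 (N(F) = -12 + 4 = -8)
h(d, r) = (-8 + d)/(-21 + r) (h(d, r) = (d - 8)/(r - 21) = (-8 + d)/(-21 + r))
n = 180 (n = 36*5 = 180)
(h(1, 19) - 477)*(-266 + n) = ((-8 + 1)/(-21 + 19) - 477)*(-266 + 180) = (-7/(-2) - 477)*(-86) = (-½*(-7) - 477)*(-86) = (7/2 - 477)*(-86) = -947/2*(-86) = 40721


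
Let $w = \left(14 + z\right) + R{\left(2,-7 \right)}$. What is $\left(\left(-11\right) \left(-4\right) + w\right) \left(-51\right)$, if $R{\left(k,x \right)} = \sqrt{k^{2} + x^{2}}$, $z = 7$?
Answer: $-3315 - 51 \sqrt{53} \approx -3686.3$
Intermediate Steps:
$w = 21 + \sqrt{53}$ ($w = \left(14 + 7\right) + \sqrt{2^{2} + \left(-7\right)^{2}} = 21 + \sqrt{4 + 49} = 21 + \sqrt{53} \approx 28.28$)
$\left(\left(-11\right) \left(-4\right) + w\right) \left(-51\right) = \left(\left(-11\right) \left(-4\right) + \left(21 + \sqrt{53}\right)\right) \left(-51\right) = \left(44 + \left(21 + \sqrt{53}\right)\right) \left(-51\right) = \left(65 + \sqrt{53}\right) \left(-51\right) = -3315 - 51 \sqrt{53}$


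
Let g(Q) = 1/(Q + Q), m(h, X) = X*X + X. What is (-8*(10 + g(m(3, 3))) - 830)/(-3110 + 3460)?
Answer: -2731/1050 ≈ -2.6010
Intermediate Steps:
m(h, X) = X + X**2 (m(h, X) = X**2 + X = X + X**2)
g(Q) = 1/(2*Q)
(-8*(10 + g(m(3, 3))) - 830)/(-3110 + 3460) = (-8*(10 + 1/(2*((3*(1 + 3))))) - 830)/(-3110 + 3460) = (-8*(10 + 1/(2*((3*4)))) - 830)/350 = (-8*(10 + (1/2)/12) - 830)*(1/350) = (-8*(10 + (1/2)*(1/12)) - 830)*(1/350) = (-8*(10 + 1/24) - 830)*(1/350) = (-8*241/24 - 830)*(1/350) = (-241/3 - 830)*(1/350) = -2731/3*1/350 = -2731/1050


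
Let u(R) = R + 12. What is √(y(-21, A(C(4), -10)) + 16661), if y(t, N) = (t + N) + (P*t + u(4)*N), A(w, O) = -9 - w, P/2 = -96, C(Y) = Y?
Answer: √20451 ≈ 143.01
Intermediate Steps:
u(R) = 12 + R
P = -192 (P = 2*(-96) = -192)
y(t, N) = -191*t + 17*N (y(t, N) = (t + N) + (-192*t + (12 + 4)*N) = (N + t) + (-192*t + 16*N) = -191*t + 17*N)
√(y(-21, A(C(4), -10)) + 16661) = √((-191*(-21) + 17*(-9 - 1*4)) + 16661) = √((4011 + 17*(-9 - 4)) + 16661) = √((4011 + 17*(-13)) + 16661) = √((4011 - 221) + 16661) = √(3790 + 16661) = √20451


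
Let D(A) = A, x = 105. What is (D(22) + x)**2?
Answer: 16129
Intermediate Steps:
(D(22) + x)**2 = (22 + 105)**2 = 127**2 = 16129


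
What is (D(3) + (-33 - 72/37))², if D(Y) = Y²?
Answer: 921600/1369 ≈ 673.19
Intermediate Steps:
(D(3) + (-33 - 72/37))² = (3² + (-33 - 72/37))² = (9 + (-33 - 72*1/37))² = (9 + (-33 - 72/37))² = (9 - 1293/37)² = (-960/37)² = 921600/1369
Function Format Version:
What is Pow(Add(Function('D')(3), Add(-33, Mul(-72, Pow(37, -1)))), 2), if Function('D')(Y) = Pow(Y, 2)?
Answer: Rational(921600, 1369) ≈ 673.19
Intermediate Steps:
Pow(Add(Function('D')(3), Add(-33, Mul(-72, Pow(37, -1)))), 2) = Pow(Add(Pow(3, 2), Add(-33, Mul(-72, Pow(37, -1)))), 2) = Pow(Add(9, Add(-33, Mul(-72, Rational(1, 37)))), 2) = Pow(Add(9, Add(-33, Rational(-72, 37))), 2) = Pow(Add(9, Rational(-1293, 37)), 2) = Pow(Rational(-960, 37), 2) = Rational(921600, 1369)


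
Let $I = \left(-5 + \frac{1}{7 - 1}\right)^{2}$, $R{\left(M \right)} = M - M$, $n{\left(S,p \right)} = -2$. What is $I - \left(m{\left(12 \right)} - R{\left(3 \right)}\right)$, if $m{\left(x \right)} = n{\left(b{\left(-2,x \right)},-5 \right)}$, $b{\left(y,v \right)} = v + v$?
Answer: $\frac{913}{36} \approx 25.361$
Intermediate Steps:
$b{\left(y,v \right)} = 2 v$
$m{\left(x \right)} = -2$
$R{\left(M \right)} = 0$
$I = \frac{841}{36}$ ($I = \left(-5 + \frac{1}{6}\right)^{2} = \left(- \frac{29}{6}\right)^{2} = \frac{841}{36} \approx 23.361$)
$I - \left(m{\left(12 \right)} - R{\left(3 \right)}\right) = \frac{841}{36} - \left(-2 - 0\right) = \frac{841}{36} - \left(-2 + 0\right) = \frac{841}{36} - -2 = \frac{841}{36} + 2 = \frac{913}{36}$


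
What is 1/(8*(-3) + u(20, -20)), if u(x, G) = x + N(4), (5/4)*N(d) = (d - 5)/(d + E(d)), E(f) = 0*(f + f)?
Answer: -5/21 ≈ -0.23810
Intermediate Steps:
E(f) = 0 (E(f) = 0*(2*f) = 0)
N(d) = 4*(-5 + d)/(5*d) (N(d) = 4*((d - 5)/(d + 0))/5 = 4*((-5 + d)/d)/5 = 4*(-5 + d)/(5*d))
u(x, G) = -⅕ + x (u(x, G) = x + (⅘ - 4/4) = x + (⅘ - 4*¼) = x + (⅘ - 1) = x - ⅕ = -⅕ + x)
1/(8*(-3) + u(20, -20)) = 1/(8*(-3) + (-⅕ + 20)) = 1/(-24 + 99/5) = 1/(-21/5) = -5/21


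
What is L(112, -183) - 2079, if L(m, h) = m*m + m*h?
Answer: -10031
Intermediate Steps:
L(m, h) = m² + h*m
L(112, -183) - 2079 = 112*(-183 + 112) - 2079 = 112*(-71) - 2079 = -7952 - 2079 = -10031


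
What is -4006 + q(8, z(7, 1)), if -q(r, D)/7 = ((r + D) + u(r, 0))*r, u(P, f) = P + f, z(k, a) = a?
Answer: -4958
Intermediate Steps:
q(r, D) = -7*r*(D + 2*r) (q(r, D) = -7*((r + D) + (r + 0))*r = -7*((D + r) + r)*r = -7*(D + 2*r)*r = -7*r*(D + 2*r))
-4006 + q(8, z(7, 1)) = -4006 - 7*8*(1 + 2*8) = -4006 - 7*8*(1 + 16) = -4006 - 7*8*17 = -4006 - 952 = -4958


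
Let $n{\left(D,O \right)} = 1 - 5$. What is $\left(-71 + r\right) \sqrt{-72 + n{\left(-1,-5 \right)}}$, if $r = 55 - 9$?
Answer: $- 50 i \sqrt{19} \approx - 217.94 i$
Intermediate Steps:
$r = 46$
$n{\left(D,O \right)} = -4$
$\left(-71 + r\right) \sqrt{-72 + n{\left(-1,-5 \right)}} = \left(-71 + 46\right) \sqrt{-72 - 4} = - 25 \sqrt{-76} = - 25 \cdot 2 i \sqrt{19} = - 50 i \sqrt{19}$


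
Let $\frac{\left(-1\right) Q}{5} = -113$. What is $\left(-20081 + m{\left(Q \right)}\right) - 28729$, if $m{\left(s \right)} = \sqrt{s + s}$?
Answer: $-48810 + \sqrt{1130} \approx -48776.0$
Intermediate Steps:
$Q = 565$ ($Q = \left(-5\right) \left(-113\right) = 565$)
$m{\left(s \right)} = \sqrt{2} \sqrt{s}$ ($m{\left(s \right)} = \sqrt{2 s} = \sqrt{2} \sqrt{s}$)
$\left(-20081 + m{\left(Q \right)}\right) - 28729 = \left(-20081 + \sqrt{2} \sqrt{565}\right) - 28729 = \left(-20081 + \sqrt{1130}\right) - 28729 = -48810 + \sqrt{1130}$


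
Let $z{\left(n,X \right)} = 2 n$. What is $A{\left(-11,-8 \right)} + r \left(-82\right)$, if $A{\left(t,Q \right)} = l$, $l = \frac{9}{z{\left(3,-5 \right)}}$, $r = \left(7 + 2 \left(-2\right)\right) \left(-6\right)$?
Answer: $\frac{2955}{2} \approx 1477.5$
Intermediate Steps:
$r = -18$ ($r = \left(7 - 4\right) \left(-6\right) = 3 \left(-6\right) = -18$)
$l = \frac{3}{2}$ ($l = \frac{9}{2 \cdot 3} = \frac{9}{6} = 9 \cdot \frac{1}{6} = \frac{3}{2} \approx 1.5$)
$A{\left(t,Q \right)} = \frac{3}{2}$
$A{\left(-11,-8 \right)} + r \left(-82\right) = \frac{3}{2} - -1476 = \frac{3}{2} + 1476 = \frac{2955}{2}$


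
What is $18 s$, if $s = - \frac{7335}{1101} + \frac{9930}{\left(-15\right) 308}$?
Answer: $- \frac{4482063}{28259} \approx -158.61$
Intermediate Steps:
$s = - \frac{498007}{56518}$ ($s = \left(-7335\right) \frac{1}{1101} + \frac{9930}{-4620} = - \frac{2445}{367} + 9930 \left(- \frac{1}{4620}\right) = - \frac{2445}{367} - \frac{331}{154} = - \frac{498007}{56518} \approx -8.8115$)
$18 s = 18 \left(- \frac{498007}{56518}\right) = - \frac{4482063}{28259}$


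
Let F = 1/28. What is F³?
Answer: 1/21952 ≈ 4.5554e-5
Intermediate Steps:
F = 1/28 ≈ 0.035714
F³ = (1/28)³ = 1/21952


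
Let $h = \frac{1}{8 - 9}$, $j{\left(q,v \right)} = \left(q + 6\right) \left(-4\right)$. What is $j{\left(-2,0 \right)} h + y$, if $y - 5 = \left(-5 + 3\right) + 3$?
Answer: $22$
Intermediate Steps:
$j{\left(q,v \right)} = -24 - 4 q$ ($j{\left(q,v \right)} = \left(6 + q\right) \left(-4\right) = -24 - 4 q$)
$h = -1$ ($h = \frac{1}{-1} = -1$)
$y = 6$ ($y = 5 + \left(\left(-5 + 3\right) + 3\right) = 5 + \left(-2 + 3\right) = 5 + 1 = 6$)
$j{\left(-2,0 \right)} h + y = \left(-24 - -8\right) \left(-1\right) + 6 = \left(-24 + 8\right) \left(-1\right) + 6 = \left(-16\right) \left(-1\right) + 6 = 16 + 6 = 22$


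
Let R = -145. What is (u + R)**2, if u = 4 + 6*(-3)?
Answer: 25281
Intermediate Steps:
u = -14 (u = 4 - 18 = -14)
(u + R)**2 = (-14 - 145)**2 = (-159)**2 = 25281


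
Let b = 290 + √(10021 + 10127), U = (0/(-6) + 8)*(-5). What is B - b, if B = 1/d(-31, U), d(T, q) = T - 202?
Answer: -67571/233 - 2*√5037 ≈ -431.95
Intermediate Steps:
U = -40 (U = (0*(-⅙) + 8)*(-5) = (0 + 8)*(-5) = 8*(-5) = -40)
d(T, q) = -202 + T
B = -1/233 (B = 1/(-202 - 31) = 1/(-233) = -1/233 ≈ -0.0042918)
b = 290 + 2*√5037 (b = 290 + √20148 = 290 + 2*√5037 ≈ 431.94)
B - b = -1/233 - (290 + 2*√5037) = -1/233 + (-290 - 2*√5037) = -67571/233 - 2*√5037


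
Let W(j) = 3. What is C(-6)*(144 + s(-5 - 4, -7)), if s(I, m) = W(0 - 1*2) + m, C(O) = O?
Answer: -840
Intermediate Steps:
s(I, m) = 3 + m
C(-6)*(144 + s(-5 - 4, -7)) = -6*(144 + (3 - 7)) = -6*(144 - 4) = -6*140 = -840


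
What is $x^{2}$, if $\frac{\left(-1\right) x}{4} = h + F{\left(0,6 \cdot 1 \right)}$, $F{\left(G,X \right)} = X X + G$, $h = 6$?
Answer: $28224$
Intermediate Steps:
$F{\left(G,X \right)} = G + X^{2}$ ($F{\left(G,X \right)} = X^{2} + G = G + X^{2}$)
$x = -168$ ($x = - 4 \left(6 + \left(0 + \left(6 \cdot 1\right)^{2}\right)\right) = - 4 \left(6 + \left(0 + 6^{2}\right)\right) = - 4 \left(6 + \left(0 + 36\right)\right) = - 4 \left(6 + 36\right) = \left(-4\right) 42 = -168$)
$x^{2} = \left(-168\right)^{2} = 28224$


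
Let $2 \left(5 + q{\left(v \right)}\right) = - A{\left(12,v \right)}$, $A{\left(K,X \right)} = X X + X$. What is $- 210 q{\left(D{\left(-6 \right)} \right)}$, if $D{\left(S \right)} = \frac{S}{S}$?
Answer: $1260$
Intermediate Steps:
$D{\left(S \right)} = 1$
$A{\left(K,X \right)} = X + X^{2}$ ($A{\left(K,X \right)} = X^{2} + X = X + X^{2}$)
$q{\left(v \right)} = -5 - \frac{v \left(1 + v\right)}{2}$ ($q{\left(v \right)} = -5 + \frac{\left(-1\right) v \left(1 + v\right)}{2} = -5 - \frac{v \left(1 + v\right)}{2}$)
$- 210 q{\left(D{\left(-6 \right)} \right)} = - 210 \left(-5 - \frac{1 + 1}{2}\right) = - 210 \left(-5 - \frac{1}{2} \cdot 2\right) = - 210 \left(-5 - 1\right) = \left(-210\right) \left(-6\right) = 1260$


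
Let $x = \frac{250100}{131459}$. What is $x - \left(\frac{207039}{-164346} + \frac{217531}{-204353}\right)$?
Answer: $\frac{888624638530147}{210237985077302} \approx 4.2268$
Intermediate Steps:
$x = \frac{250100}{131459}$ ($x = 250100 \cdot \frac{1}{131459} = \frac{250100}{131459} \approx 1.9025$)
$x - \left(\frac{207039}{-164346} + \frac{217531}{-204353}\right) = \frac{250100}{131459} - \left(\frac{207039}{-164346} + \frac{217531}{-204353}\right) = \frac{250100}{131459} - \left(207039 \left(- \frac{1}{164346}\right) + 217531 \left(- \frac{1}{204353}\right)\right) = \frac{250100}{131459} - \left(- \frac{9859}{7826} - \frac{217531}{204353}\right) = \frac{250100}{131459} - - \frac{3717113833}{1599266578} = \frac{250100}{131459} + \frac{3717113833}{1599266578} = \frac{888624638530147}{210237985077302}$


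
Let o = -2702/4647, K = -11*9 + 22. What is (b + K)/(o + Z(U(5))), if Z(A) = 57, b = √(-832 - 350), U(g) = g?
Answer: -357819/262177 + 4647*I*√1182/262177 ≈ -1.3648 + 0.60938*I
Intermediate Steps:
b = I*√1182 (b = √(-1182) = I*√1182 ≈ 34.38*I)
K = -77 (K = -99 + 22 = -77)
o = -2702/4647 (o = -2702*1/4647 = -2702/4647 ≈ -0.58145)
(b + K)/(o + Z(U(5))) = (I*√1182 - 77)/(-2702/4647 + 57) = (-77 + I*√1182)/(262177/4647) = (-77 + I*√1182)*(4647/262177) = -357819/262177 + 4647*I*√1182/262177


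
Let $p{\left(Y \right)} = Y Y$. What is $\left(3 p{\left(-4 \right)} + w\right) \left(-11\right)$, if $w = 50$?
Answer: $-1078$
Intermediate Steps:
$p{\left(Y \right)} = Y^{2}$
$\left(3 p{\left(-4 \right)} + w\right) \left(-11\right) = \left(3 \left(-4\right)^{2} + 50\right) \left(-11\right) = \left(3 \cdot 16 + 50\right) \left(-11\right) = \left(48 + 50\right) \left(-11\right) = 98 \left(-11\right) = -1078$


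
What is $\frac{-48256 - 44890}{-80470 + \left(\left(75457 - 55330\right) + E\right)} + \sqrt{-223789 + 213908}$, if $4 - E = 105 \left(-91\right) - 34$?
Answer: $\frac{46573}{25375} + i \sqrt{9881} \approx 1.8354 + 99.403 i$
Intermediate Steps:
$E = 9593$ ($E = 4 - \left(105 \left(-91\right) - 34\right) = 4 - \left(-9555 - 34\right) = 4 - -9589 = 4 + 9589 = 9593$)
$\frac{-48256 - 44890}{-80470 + \left(\left(75457 - 55330\right) + E\right)} + \sqrt{-223789 + 213908} = \frac{-48256 - 44890}{-80470 + \left(\left(75457 - 55330\right) + 9593\right)} + \sqrt{-223789 + 213908} = - \frac{93146}{-80470 + \left(20127 + 9593\right)} + \sqrt{-9881} = - \frac{93146}{-80470 + 29720} + i \sqrt{9881} = - \frac{93146}{-50750} + i \sqrt{9881} = \left(-93146\right) \left(- \frac{1}{50750}\right) + i \sqrt{9881} = \frac{46573}{25375} + i \sqrt{9881}$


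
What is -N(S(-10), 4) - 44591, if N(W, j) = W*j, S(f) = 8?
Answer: -44623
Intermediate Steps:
-N(S(-10), 4) - 44591 = -8*4 - 44591 = -1*32 - 44591 = -32 - 44591 = -44623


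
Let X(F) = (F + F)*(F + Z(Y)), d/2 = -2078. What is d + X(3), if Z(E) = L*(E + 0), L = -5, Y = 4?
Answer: -4258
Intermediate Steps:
d = -4156 (d = 2*(-2078) = -4156)
Z(E) = -5*E (Z(E) = -5*(E + 0) = -5*E)
X(F) = 2*F*(-20 + F) (X(F) = (F + F)*(F - 5*4) = (2*F)*(F - 20) = (2*F)*(-20 + F) = 2*F*(-20 + F))
d + X(3) = -4156 + 2*3*(-20 + 3) = -4156 + 2*3*(-17) = -4156 - 102 = -4258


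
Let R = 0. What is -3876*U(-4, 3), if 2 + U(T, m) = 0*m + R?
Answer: 7752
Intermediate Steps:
U(T, m) = -2 (U(T, m) = -2 + (0*m + 0) = -2 + (0 + 0) = -2 + 0 = -2)
-3876*U(-4, 3) = -3876*(-2) = 7752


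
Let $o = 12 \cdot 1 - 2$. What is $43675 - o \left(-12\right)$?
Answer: $43795$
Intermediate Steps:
$o = 10$ ($o = 12 - 2 = 10$)
$43675 - o \left(-12\right) = 43675 - 10 \left(-12\right) = 43675 - -120 = 43675 + 120 = 43795$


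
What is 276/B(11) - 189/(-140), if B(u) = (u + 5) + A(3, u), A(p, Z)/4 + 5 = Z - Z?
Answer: -1353/20 ≈ -67.650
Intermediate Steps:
A(p, Z) = -20 (A(p, Z) = -20 + 4*(Z - Z) = -20 + 4*0 = -20 + 0 = -20)
B(u) = -15 + u (B(u) = (u + 5) - 20 = (5 + u) - 20 = -15 + u)
276/B(11) - 189/(-140) = 276/(-15 + 11) - 189/(-140) = 276/(-4) - 189*(-1/140) = 276*(-1/4) + 27/20 = -69 + 27/20 = -1353/20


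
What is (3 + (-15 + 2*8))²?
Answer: 16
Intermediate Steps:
(3 + (-15 + 2*8))² = (3 + (-15 + 16))² = (3 + 1)² = 4² = 16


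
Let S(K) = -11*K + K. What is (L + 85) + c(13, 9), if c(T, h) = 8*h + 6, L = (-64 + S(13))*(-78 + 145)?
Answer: -12835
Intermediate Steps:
S(K) = -10*K
L = -12998 (L = (-64 - 10*13)*(-78 + 145) = (-64 - 130)*67 = -194*67 = -12998)
c(T, h) = 6 + 8*h
(L + 85) + c(13, 9) = (-12998 + 85) + (6 + 8*9) = -12913 + (6 + 72) = -12913 + 78 = -12835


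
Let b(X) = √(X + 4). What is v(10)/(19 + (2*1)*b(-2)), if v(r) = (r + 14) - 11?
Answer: 247/353 - 26*√2/353 ≈ 0.59555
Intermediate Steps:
b(X) = √(4 + X)
v(r) = 3 + r (v(r) = (14 + r) - 11 = 3 + r)
v(10)/(19 + (2*1)*b(-2)) = (3 + 10)/(19 + (2*1)*√(4 - 2)) = 13/(19 + 2*√2)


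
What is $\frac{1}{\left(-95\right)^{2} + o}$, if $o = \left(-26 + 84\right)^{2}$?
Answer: $\frac{1}{12389} \approx 8.0717 \cdot 10^{-5}$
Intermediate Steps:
$o = 3364$ ($o = 58^{2} = 3364$)
$\frac{1}{\left(-95\right)^{2} + o} = \frac{1}{\left(-95\right)^{2} + 3364} = \frac{1}{9025 + 3364} = \frac{1}{12389}$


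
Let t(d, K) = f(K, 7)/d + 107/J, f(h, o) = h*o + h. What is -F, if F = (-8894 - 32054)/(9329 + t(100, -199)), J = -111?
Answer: 56815350/12920561 ≈ 4.3973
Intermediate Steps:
f(h, o) = h + h*o
t(d, K) = -107/111 + 8*K/d (t(d, K) = (K*(1 + 7))/d + 107/(-111) = (K*8)/d + 107*(-1/111) = (8*K)/d - 107/111 = 8*K/d - 107/111 = -107/111 + 8*K/d)
F = -56815350/12920561 (F = (-8894 - 32054)/(9329 + (-107/111 + 8*(-199)/100)) = -40948/(9329 + (-107/111 + 8*(-199)*(1/100))) = -40948/(9329 + (-107/111 - 398/25)) = -40948/(9329 - 46853/2775) = -40948/25841122/2775 = -40948*2775/25841122 = -56815350/12920561 ≈ -4.3973)
-F = -1*(-56815350/12920561) = 56815350/12920561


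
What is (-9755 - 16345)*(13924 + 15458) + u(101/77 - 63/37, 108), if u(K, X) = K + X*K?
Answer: -2184813321226/2849 ≈ -7.6687e+8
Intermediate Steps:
u(K, X) = K + K*X
(-9755 - 16345)*(13924 + 15458) + u(101/77 - 63/37, 108) = (-9755 - 16345)*(13924 + 15458) + (101/77 - 63/37)*(1 + 108) = -26100*29382 + (101*(1/77) - 63*1/37)*109 = -766870200 + (101/77 - 63/37)*109 = -766870200 - 1114/2849*109 = -766870200 - 121426/2849 = -2184813321226/2849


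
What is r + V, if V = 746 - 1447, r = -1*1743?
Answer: -2444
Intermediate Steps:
r = -1743
V = -701
r + V = -1743 - 701 = -2444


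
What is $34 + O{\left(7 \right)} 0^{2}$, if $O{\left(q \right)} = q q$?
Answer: $34$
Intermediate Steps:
$O{\left(q \right)} = q^{2}$
$34 + O{\left(7 \right)} 0^{2} = 34 + 7^{2} \cdot 0^{2} = 34 + 49 \cdot 0 = 34 + 0 = 34$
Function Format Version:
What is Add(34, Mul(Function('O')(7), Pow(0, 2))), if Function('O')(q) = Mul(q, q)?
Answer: 34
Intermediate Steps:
Function('O')(q) = Pow(q, 2)
Add(34, Mul(Function('O')(7), Pow(0, 2))) = Add(34, Mul(Pow(7, 2), Pow(0, 2))) = Add(34, Mul(49, 0)) = Add(34, 0) = 34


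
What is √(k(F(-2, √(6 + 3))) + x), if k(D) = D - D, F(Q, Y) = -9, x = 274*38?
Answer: 2*√2603 ≈ 102.04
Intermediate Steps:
x = 10412
k(D) = 0
√(k(F(-2, √(6 + 3))) + x) = √(0 + 10412) = √10412 = 2*√2603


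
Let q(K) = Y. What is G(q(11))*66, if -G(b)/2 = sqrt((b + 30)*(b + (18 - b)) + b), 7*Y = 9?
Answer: -396*sqrt(3073)/7 ≈ -3136.0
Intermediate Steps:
Y = 9/7 (Y = (1/7)*9 = 9/7 ≈ 1.2857)
q(K) = 9/7
G(b) = -2*sqrt(540 + 19*b) (G(b) = -2*sqrt((b + 30)*(b + (18 - b)) + b) = -2*sqrt((30 + b)*18 + b) = -2*sqrt((540 + 18*b) + b) = -2*sqrt(540 + 19*b))
G(q(11))*66 = -2*sqrt(540 + 19*(9/7))*66 = -2*sqrt(540 + 171/7)*66 = -6*sqrt(3073)/7*66 = -396*sqrt(3073)/7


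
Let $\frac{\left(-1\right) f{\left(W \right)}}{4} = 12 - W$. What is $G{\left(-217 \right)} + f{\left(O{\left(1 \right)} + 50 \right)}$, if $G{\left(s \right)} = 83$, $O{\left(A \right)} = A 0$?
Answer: $235$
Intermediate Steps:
$O{\left(A \right)} = 0$
$f{\left(W \right)} = -48 + 4 W$ ($f{\left(W \right)} = - 4 \left(12 - W\right) = -48 + 4 W$)
$G{\left(-217 \right)} + f{\left(O{\left(1 \right)} + 50 \right)} = 83 - \left(48 - 4 \left(0 + 50\right)\right) = 83 + \left(-48 + 4 \cdot 50\right) = 83 + \left(-48 + 200\right) = 83 + 152 = 235$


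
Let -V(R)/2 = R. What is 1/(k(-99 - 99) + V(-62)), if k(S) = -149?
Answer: -1/25 ≈ -0.040000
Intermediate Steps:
V(R) = -2*R
1/(k(-99 - 99) + V(-62)) = 1/(-149 - 2*(-62)) = 1/(-149 + 124) = 1/(-25) = -1/25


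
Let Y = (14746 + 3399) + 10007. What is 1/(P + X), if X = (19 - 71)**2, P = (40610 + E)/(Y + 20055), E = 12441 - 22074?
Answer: 48207/130382705 ≈ 0.00036973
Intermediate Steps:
E = -9633
Y = 28152 (Y = 18145 + 10007 = 28152)
P = 30977/48207 (P = (40610 - 9633)/(28152 + 20055) = 30977/48207 ≈ 0.64258)
X = 2704 (X = (-52)**2 = 2704)
1/(P + X) = 1/(30977/48207 + 2704) = 1/(130382705/48207) = 48207/130382705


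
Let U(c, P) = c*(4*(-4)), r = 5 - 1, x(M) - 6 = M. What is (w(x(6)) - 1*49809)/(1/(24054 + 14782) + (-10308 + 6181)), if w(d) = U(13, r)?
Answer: 176587292/14570561 ≈ 12.119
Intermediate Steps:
x(M) = 6 + M
r = 4
U(c, P) = -16*c (U(c, P) = c*(-16) = -16*c)
w(d) = -208 (w(d) = -16*13 = -208)
(w(x(6)) - 1*49809)/(1/(24054 + 14782) + (-10308 + 6181)) = (-208 - 1*49809)/(1/(24054 + 14782) + (-10308 + 6181)) = (-208 - 49809)/(1/38836 - 4127) = -50017/(1/38836 - 4127) = -50017/(-160276171/38836) = -50017*(-38836/160276171) = 176587292/14570561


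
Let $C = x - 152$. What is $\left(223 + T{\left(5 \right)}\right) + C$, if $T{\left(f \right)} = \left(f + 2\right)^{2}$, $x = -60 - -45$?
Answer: $105$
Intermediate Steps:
$x = -15$ ($x = -60 + 45 = -15$)
$C = -167$ ($C = -15 - 152 = -167$)
$T{\left(f \right)} = \left(2 + f\right)^{2}$
$\left(223 + T{\left(5 \right)}\right) + C = \left(223 + \left(2 + 5\right)^{2}\right) - 167 = \left(223 + 7^{2}\right) - 167 = \left(223 + 49\right) - 167 = 272 - 167 = 105$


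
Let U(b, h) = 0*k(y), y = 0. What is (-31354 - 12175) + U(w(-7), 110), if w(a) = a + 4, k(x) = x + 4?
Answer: -43529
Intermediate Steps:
k(x) = 4 + x
w(a) = 4 + a
U(b, h) = 0 (U(b, h) = 0*(4 + 0) = 0*4 = 0)
(-31354 - 12175) + U(w(-7), 110) = (-31354 - 12175) + 0 = -43529 + 0 = -43529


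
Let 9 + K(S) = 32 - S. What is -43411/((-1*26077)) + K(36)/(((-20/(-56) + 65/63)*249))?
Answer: 88043819/54109775 ≈ 1.6271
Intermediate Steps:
K(S) = 23 - S (K(S) = -9 + (32 - S) = 23 - S)
-43411/((-1*26077)) + K(36)/(((-20/(-56) + 65/63)*249)) = -43411/((-1*26077)) + (23 - 1*36)/(((-20/(-56) + 65/63)*249)) = -43411/(-26077) + (23 - 36)/(((-20*(-1/56) + 65*(1/63))*249)) = -43411*(-1/26077) - 13*1/(249*(5/14 + 65/63)) = 43411/26077 - 13/((25/18)*249) = 43411/26077 - 13/2075/6 = 43411/26077 - 13*6/2075 = 43411/26077 - 78/2075 = 88043819/54109775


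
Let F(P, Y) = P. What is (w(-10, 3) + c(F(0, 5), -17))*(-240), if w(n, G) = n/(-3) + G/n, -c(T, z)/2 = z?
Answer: -8888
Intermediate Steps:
c(T, z) = -2*z
w(n, G) = -n/3 + G/n (w(n, G) = n*(-⅓) + G/n = -n/3 + G/n)
(w(-10, 3) + c(F(0, 5), -17))*(-240) = ((-⅓*(-10) + 3/(-10)) - 2*(-17))*(-240) = ((10/3 + 3*(-⅒)) + 34)*(-240) = ((10/3 - 3/10) + 34)*(-240) = (91/30 + 34)*(-240) = (1111/30)*(-240) = -8888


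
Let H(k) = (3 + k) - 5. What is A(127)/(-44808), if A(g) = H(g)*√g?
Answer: -125*√127/44808 ≈ -0.031438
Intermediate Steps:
H(k) = -2 + k
A(g) = √g*(-2 + g) (A(g) = (-2 + g)*√g = √g*(-2 + g))
A(127)/(-44808) = (√127*(-2 + 127))/(-44808) = (√127*125)*(-1/44808) = (125*√127)*(-1/44808) = -125*√127/44808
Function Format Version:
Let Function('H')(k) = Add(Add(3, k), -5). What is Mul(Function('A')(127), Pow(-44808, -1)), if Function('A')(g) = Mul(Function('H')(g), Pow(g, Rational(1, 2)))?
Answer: Mul(Rational(-125, 44808), Pow(127, Rational(1, 2))) ≈ -0.031438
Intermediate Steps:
Function('H')(k) = Add(-2, k)
Function('A')(g) = Mul(Pow(g, Rational(1, 2)), Add(-2, g)) (Function('A')(g) = Mul(Add(-2, g), Pow(g, Rational(1, 2))) = Mul(Pow(g, Rational(1, 2)), Add(-2, g)))
Mul(Function('A')(127), Pow(-44808, -1)) = Mul(Mul(Pow(127, Rational(1, 2)), Add(-2, 127)), Pow(-44808, -1)) = Mul(Mul(Pow(127, Rational(1, 2)), 125), Rational(-1, 44808)) = Mul(Mul(125, Pow(127, Rational(1, 2))), Rational(-1, 44808)) = Mul(Rational(-125, 44808), Pow(127, Rational(1, 2)))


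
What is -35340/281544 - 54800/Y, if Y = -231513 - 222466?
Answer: -51250555/10651255298 ≈ -0.0048117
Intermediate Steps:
Y = -453979
-35340/281544 - 54800/Y = -35340/281544 - 54800/(-453979) = -35340*1/281544 - 54800*(-1/453979) = -2945/23462 + 54800/453979 = -51250555/10651255298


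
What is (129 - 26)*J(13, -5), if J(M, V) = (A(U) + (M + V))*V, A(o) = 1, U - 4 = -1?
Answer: -4635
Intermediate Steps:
U = 3 (U = 4 - 1 = 3)
J(M, V) = V*(1 + M + V) (J(M, V) = (1 + (M + V))*V = (1 + M + V)*V = V*(1 + M + V))
(129 - 26)*J(13, -5) = (129 - 26)*(-5*(1 + 13 - 5)) = 103*(-5*9) = 103*(-45) = -4635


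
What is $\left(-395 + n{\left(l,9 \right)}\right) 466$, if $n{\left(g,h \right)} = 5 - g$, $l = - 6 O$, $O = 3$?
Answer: $-173352$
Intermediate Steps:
$l = -18$ ($l = \left(-6\right) 3 = -18$)
$\left(-395 + n{\left(l,9 \right)}\right) 466 = \left(-395 + \left(5 - -18\right)\right) 466 = \left(-395 + \left(5 + 18\right)\right) 466 = \left(-395 + 23\right) 466 = \left(-372\right) 466 = -173352$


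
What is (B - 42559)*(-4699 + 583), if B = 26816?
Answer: 64798188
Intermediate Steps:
(B - 42559)*(-4699 + 583) = (26816 - 42559)*(-4699 + 583) = -15743*(-4116) = 64798188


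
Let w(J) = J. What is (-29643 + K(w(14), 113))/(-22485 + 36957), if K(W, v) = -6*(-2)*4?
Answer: -9865/4824 ≈ -2.0450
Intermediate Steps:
K(W, v) = 48 (K(W, v) = 12*4 = 48)
(-29643 + K(w(14), 113))/(-22485 + 36957) = (-29643 + 48)/(-22485 + 36957) = -29595/14472 = -29595*1/14472 = -9865/4824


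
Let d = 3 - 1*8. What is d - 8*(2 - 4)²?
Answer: -37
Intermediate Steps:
d = -5 (d = 3 - 8 = -5)
d - 8*(2 - 4)² = -5 - 8*(2 - 4)² = -5 - 8*(-2)² = -5 - 8*4 = -5 - 32 = -37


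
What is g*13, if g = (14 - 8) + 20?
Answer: 338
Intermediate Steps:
g = 26 (g = 6 + 20 = 26)
g*13 = 26*13 = 338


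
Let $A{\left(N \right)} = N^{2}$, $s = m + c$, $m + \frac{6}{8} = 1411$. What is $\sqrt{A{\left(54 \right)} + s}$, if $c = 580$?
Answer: $\frac{5 \sqrt{785}}{2} \approx 70.045$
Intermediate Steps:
$m = \frac{5641}{4}$ ($m = - \frac{3}{4} + 1411 = \frac{5641}{4} \approx 1410.3$)
$s = \frac{7961}{4}$ ($s = \frac{5641}{4} + 580 = \frac{7961}{4} \approx 1990.3$)
$\sqrt{A{\left(54 \right)} + s} = \sqrt{54^{2} + \frac{7961}{4}} = \sqrt{2916 + \frac{7961}{4}} = \sqrt{\frac{19625}{4}} = \frac{5 \sqrt{785}}{2}$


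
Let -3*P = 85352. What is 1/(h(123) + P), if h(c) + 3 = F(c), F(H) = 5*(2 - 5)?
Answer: -3/85406 ≈ -3.5126e-5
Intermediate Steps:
F(H) = -15 (F(H) = 5*(-3) = -15)
h(c) = -18 (h(c) = -3 - 15 = -18)
P = -85352/3 (P = -⅓*85352 = -85352/3 ≈ -28451.)
1/(h(123) + P) = 1/(-18 - 85352/3) = 1/(-85406/3) = -3/85406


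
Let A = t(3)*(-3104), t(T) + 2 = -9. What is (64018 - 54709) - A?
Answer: -24835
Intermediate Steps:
t(T) = -11 (t(T) = -2 - 9 = -11)
A = 34144 (A = -11*(-3104) = 34144)
(64018 - 54709) - A = (64018 - 54709) - 1*34144 = 9309 - 34144 = -24835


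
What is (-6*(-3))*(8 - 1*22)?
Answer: -252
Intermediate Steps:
(-6*(-3))*(8 - 1*22) = 18*(8 - 22) = 18*(-14) = -252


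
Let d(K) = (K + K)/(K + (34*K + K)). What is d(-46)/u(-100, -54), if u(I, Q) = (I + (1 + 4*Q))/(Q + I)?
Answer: 11/405 ≈ 0.027160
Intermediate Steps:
u(I, Q) = (1 + I + 4*Q)/(I + Q)
d(K) = 1/18 (d(K) = (2*K)/(K + 35*K) = (2*K)/((36*K)) = (2*K)*(1/(36*K)) = 1/18)
d(-46)/u(-100, -54) = 1/(18*(((1 - 100 + 4*(-54))/(-100 - 54)))) = 1/(18*(((1 - 100 - 216)/(-154)))) = 1/(18*((-1/154*(-315)))) = 1/(18*(45/22)) = (1/18)*(22/45) = 11/405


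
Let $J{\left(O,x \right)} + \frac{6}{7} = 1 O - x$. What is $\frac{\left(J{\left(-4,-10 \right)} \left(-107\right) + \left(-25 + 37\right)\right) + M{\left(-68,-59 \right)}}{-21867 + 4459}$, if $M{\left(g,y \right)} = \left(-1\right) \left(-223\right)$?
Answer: $\frac{2207}{121856} \approx 0.018112$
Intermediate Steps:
$J{\left(O,x \right)} = - \frac{6}{7} + O - x$ ($J{\left(O,x \right)} = - \frac{6}{7} + \left(1 O - x\right) = - \frac{6}{7} + \left(O - x\right) = - \frac{6}{7} + O - x$)
$M{\left(g,y \right)} = 223$
$\frac{\left(J{\left(-4,-10 \right)} \left(-107\right) + \left(-25 + 37\right)\right) + M{\left(-68,-59 \right)}}{-21867 + 4459} = \frac{\left(\left(- \frac{6}{7} - 4 - -10\right) \left(-107\right) + \left(-25 + 37\right)\right) + 223}{-21867 + 4459} = \frac{\left(\left(- \frac{6}{7} - 4 + 10\right) \left(-107\right) + 12\right) + 223}{-17408} = \left(\left(\frac{36}{7} \left(-107\right) + 12\right) + 223\right) \left(- \frac{1}{17408}\right) = \left(\left(- \frac{3852}{7} + 12\right) + 223\right) \left(- \frac{1}{17408}\right) = \left(- \frac{3768}{7} + 223\right) \left(- \frac{1}{17408}\right) = \left(- \frac{2207}{7}\right) \left(- \frac{1}{17408}\right) = \frac{2207}{121856}$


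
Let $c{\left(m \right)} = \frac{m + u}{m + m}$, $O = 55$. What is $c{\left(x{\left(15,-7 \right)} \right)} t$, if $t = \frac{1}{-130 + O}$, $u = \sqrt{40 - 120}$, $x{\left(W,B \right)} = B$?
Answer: $- \frac{1}{150} + \frac{2 i \sqrt{5}}{525} \approx -0.0066667 + 0.0085184 i$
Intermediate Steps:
$u = 4 i \sqrt{5}$ ($u = \sqrt{-80} = 4 i \sqrt{5} \approx 8.9443 i$)
$c{\left(m \right)} = \frac{m + 4 i \sqrt{5}}{2 m}$ ($c{\left(m \right)} = \frac{m + 4 i \sqrt{5}}{m + m} = \frac{m + 4 i \sqrt{5}}{2 m}$)
$t = - \frac{1}{75}$ ($t = \frac{1}{-130 + 55} = \frac{1}{-75} = - \frac{1}{75} \approx -0.013333$)
$c{\left(x{\left(15,-7 \right)} \right)} t = \frac{-7 + 4 i \sqrt{5}}{2 \left(-7\right)} \left(- \frac{1}{75}\right) = \frac{1}{2} \left(- \frac{1}{7}\right) \left(-7 + 4 i \sqrt{5}\right) \left(- \frac{1}{75}\right) = \left(\frac{1}{2} - \frac{2 i \sqrt{5}}{7}\right) \left(- \frac{1}{75}\right) = - \frac{1}{150} + \frac{2 i \sqrt{5}}{525}$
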